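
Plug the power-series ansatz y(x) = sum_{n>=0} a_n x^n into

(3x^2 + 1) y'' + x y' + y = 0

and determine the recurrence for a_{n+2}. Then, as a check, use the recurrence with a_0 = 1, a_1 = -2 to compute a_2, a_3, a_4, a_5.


Substitute y = sum_n a_n x^n.
(1 + 3 x^2) y'' contributes (n+2)(n+1) a_{n+2} + 3 n(n-1) a_n at x^n.
x y'(x) contributes n a_n at x^n.
y(x) contributes 1 a_n at x^n.
Matching x^n: (n+2)(n+1) a_{n+2} + (3 n(n-1) + n + 1) a_n = 0.
Thus a_{n+2} = (-3 n(n-1) - n - 1) / ((n+1)(n+2)) * a_n.

Check with a_0 = 1, a_1 = -2 (apply the recurrence for n = 0, 1, 2, 3): a_0 = 1, a_1 = -2, a_2 = -1/2, a_3 = 2/3, a_4 = 3/8, a_5 = -11/15.

a_(n+2) = (-3 n(n-1) - n - 1) / ((n+1)(n+2)) * a_n; check: a_0 = 1, a_1 = -2, a_2 = -1/2, a_3 = 2/3, a_4 = 3/8, a_5 = -11/15


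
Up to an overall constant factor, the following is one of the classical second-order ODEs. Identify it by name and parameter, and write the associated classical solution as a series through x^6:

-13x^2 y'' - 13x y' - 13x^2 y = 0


All three coefficients share the factor -13; dividing through by -13 gives  x^2 y'' + x y' + x^2 y = 0.
This matches the Bessel equation x^2 y'' + x y' + (x^2 - nu^2) y = 0 with nu^2 = 0, so nu = 0; the solution bounded at x = 0 is J_0(x).
Frobenius at x = 0: indicial roots ±nu; for r = nu the recurrence k(k + 2nu) c_k = -c_{k-2} gives the standard series J_nu(x) = sum_{k>=0} (-1)^k / (k! (k+nu)!) (x/2)^(2k+nu). Evaluate the first 4 terms:
  k = 0: (-1)^0 / (0! * 0! * 2^0) x^0 = 1/(1*1*1) x^0 = (1) x^0
  k = 1: (-1)^1 / (1! * 1! * 2^2) x^2 = -1/(1*1*4) x^2 = (-1/4) x^2
  k = 2: (-1)^2 / (2! * 2! * 2^4) x^4 = 1/(2*2*16) x^4 = (1/64) x^4
  k = 3: (-1)^3 / (3! * 3! * 2^6) x^6 = -1/(6*6*64) x^6 = (-1/2304) x^6
Hence J_0(x) = -x^6/2304 + x^4/64 - x^2/4 + 1 + ....

J_0(x); series = -x^6/2304 + x^4/64 - x^2/4 + 1


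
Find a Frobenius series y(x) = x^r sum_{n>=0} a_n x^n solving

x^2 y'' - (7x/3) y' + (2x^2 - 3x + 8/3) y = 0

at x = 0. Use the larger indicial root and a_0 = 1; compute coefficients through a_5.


Write in Frobenius form y'' + (p(x)/x) y' + (q(x)/x^2) y = 0:
  p(x) = -7/3,  q(x) = 2x^2 - 3x + 8/3.
Indicial equation: r(r-1) + (-7/3) r + (8/3) = 0 -> roots r_1 = 2, r_2 = 4/3.
Take r = r_1 = 2. Let y(x) = x^r sum_{n>=0} a_n x^n with a_0 = 1.
Substitute y = x^r sum a_n x^n and match x^{r+n}. The recurrence is
  D(n) a_n - 3 a_{n-1} + 2 a_{n-2} = 0,  where D(n) = (r+n)(r+n-1) + (-7/3)(r+n) + (8/3).
  a_n = [3 a_{n-1} - 2 a_{n-2}] / D(n).
Since the indicial polynomial factors as (r - r_1)(r - r_2), D(n) = (r_1 + n - r_1)(r_1 + n - r_2) = n(n + 2/3).
Evaluating step by step (a_0 = 1):
  n = 1: D(1) = 1(1 + 2/3) = 5/3; numerator = 3(1) = 3; a_1 = (3)/(5/3) = 9/5
  n = 2: D(2) = 2(2 + 2/3) = 16/3; numerator = 3(9/5) - 2(1) = 17/5; a_2 = (17/5)/(16/3) = 51/80
  n = 3: D(3) = 3(3 + 2/3) = 11; numerator = 3(51/80) - 2(9/5) = -27/16; a_3 = (-27/16)/(11) = -27/176
  n = 4: D(4) = 4(4 + 2/3) = 56/3; numerator = 3(-27/176) - 2(51/80) = -1527/880; a_4 = (-1527/880)/(56/3) = -4581/49280
  n = 5: D(5) = 5(5 + 2/3) = 85/3; numerator = 3(-4581/49280) - 2(-27/176) = 1377/49280; a_5 = (1377/49280)/(85/3) = 243/246400

r = 2; a_0 = 1; a_1 = 9/5; a_2 = 51/80; a_3 = -27/176; a_4 = -4581/49280; a_5 = 243/246400


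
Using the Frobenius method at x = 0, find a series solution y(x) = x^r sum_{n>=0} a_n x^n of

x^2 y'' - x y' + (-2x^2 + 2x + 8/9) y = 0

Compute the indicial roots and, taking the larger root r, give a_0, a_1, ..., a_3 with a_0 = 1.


Write in Frobenius form y'' + (p(x)/x) y' + (q(x)/x^2) y = 0:
  p(x) = -1,  q(x) = -2x^2 + 2x + 8/9.
Indicial equation: r(r-1) + (-1) r + (8/9) = 0 -> roots r_1 = 4/3, r_2 = 2/3.
Take r = r_1 = 4/3. Let y(x) = x^r sum_{n>=0} a_n x^n with a_0 = 1.
Substitute y = x^r sum a_n x^n and match x^{r+n}. The recurrence is
  D(n) a_n + 2 a_{n-1} - 2 a_{n-2} = 0,  where D(n) = (r+n)(r+n-1) + (-1)(r+n) + (8/9).
  a_n = [-2 a_{n-1} + 2 a_{n-2}] / D(n).
Since the indicial polynomial factors as (r - r_1)(r - r_2), D(n) = (r_1 + n - r_1)(r_1 + n - r_2) = n(n + 2/3).
Evaluating step by step (a_0 = 1):
  n = 1: D(1) = 1(1 + 2/3) = 5/3; numerator = -2(1) = -2; a_1 = (-2)/(5/3) = -6/5
  n = 2: D(2) = 2(2 + 2/3) = 16/3; numerator = -2(-6/5) + 2(1) = 22/5; a_2 = (22/5)/(16/3) = 33/40
  n = 3: D(3) = 3(3 + 2/3) = 11; numerator = -2(33/40) + 2(-6/5) = -81/20; a_3 = (-81/20)/(11) = -81/220

r = 4/3; a_0 = 1; a_1 = -6/5; a_2 = 33/40; a_3 = -81/220


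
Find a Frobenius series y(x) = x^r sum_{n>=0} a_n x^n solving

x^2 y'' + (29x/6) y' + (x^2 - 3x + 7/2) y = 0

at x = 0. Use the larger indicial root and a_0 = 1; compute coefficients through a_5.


Write in Frobenius form y'' + (p(x)/x) y' + (q(x)/x^2) y = 0:
  p(x) = 29/6,  q(x) = x^2 - 3x + 7/2.
Indicial equation: r(r-1) + (29/6) r + (7/2) = 0 -> roots r_1 = -3/2, r_2 = -7/3.
Take r = r_1 = -3/2. Let y(x) = x^r sum_{n>=0} a_n x^n with a_0 = 1.
Substitute y = x^r sum a_n x^n and match x^{r+n}. The recurrence is
  D(n) a_n - 3 a_{n-1} + 1 a_{n-2} = 0,  where D(n) = (r+n)(r+n-1) + (29/6)(r+n) + (7/2).
  a_n = [3 a_{n-1} - 1 a_{n-2}] / D(n).
Since the indicial polynomial factors as (r - r_1)(r - r_2), D(n) = (r_1 + n - r_1)(r_1 + n - r_2) = n(n + 5/6).
Evaluating step by step (a_0 = 1):
  n = 1: D(1) = 1(1 + 5/6) = 11/6; numerator = 3(1) = 3; a_1 = (3)/(11/6) = 18/11
  n = 2: D(2) = 2(2 + 5/6) = 17/3; numerator = 3(18/11) - 1(1) = 43/11; a_2 = (43/11)/(17/3) = 129/187
  n = 3: D(3) = 3(3 + 5/6) = 23/2; numerator = 3(129/187) - 1(18/11) = 81/187; a_3 = (81/187)/(23/2) = 162/4301
  n = 4: D(4) = 4(4 + 5/6) = 58/3; numerator = 3(162/4301) - 1(129/187) = -2481/4301; a_4 = (-2481/4301)/(58/3) = -7443/249458
  n = 5: D(5) = 5(5 + 5/6) = 175/6; numerator = 3(-7443/249458) - 1(162/4301) = -31725/249458; a_5 = (-31725/249458)/(175/6) = -3807/873103

r = -3/2; a_0 = 1; a_1 = 18/11; a_2 = 129/187; a_3 = 162/4301; a_4 = -7443/249458; a_5 = -3807/873103


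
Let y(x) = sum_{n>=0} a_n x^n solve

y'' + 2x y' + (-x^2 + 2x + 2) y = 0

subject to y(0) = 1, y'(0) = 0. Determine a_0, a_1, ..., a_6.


Ansatz: y(x) = sum_{n>=0} a_n x^n, so y'(x) = sum_{n>=1} n a_n x^(n-1) and y''(x) = sum_{n>=2} n(n-1) a_n x^(n-2).
Substitute into P(x) y'' + Q(x) y' + R(x) y = 0 with P(x) = 1, Q(x) = 2x, R(x) = -x^2 + 2x + 2, and match powers of x.
Initial conditions: a_0 = 1, a_1 = 0.
Setting the coefficient of each power of x to zero and solving order by order (substituting the coefficients already found):
  x^0: 2 a_2 + 2 a_0 = 0  ->  2 a_2 = -2 a_0 = -2  ->  a_2 = -1
  x^1: 6 a_3 + 4 a_1 + 2 a_0 = 0  ->  6 a_3 = -4 a_1 - 2 a_0 = -2  ->  a_3 = -1/3
  x^2: 12 a_4 + 6 a_2 + 2 a_1 - a_0 = 0  ->  12 a_4 = -6 a_2 - 2 a_1 + a_0 = 7  ->  a_4 = 7/12
  x^3: 20 a_5 + 8 a_3 + 2 a_2 - a_1 = 0  ->  20 a_5 = -8 a_3 - 2 a_2 + a_1 = 14/3  ->  a_5 = 7/30
  x^4: 30 a_6 + 10 a_4 + 2 a_3 - a_2 = 0  ->  30 a_6 = -10 a_4 - 2 a_3 + a_2 = -37/6  ->  a_6 = -37/180
Truncated series: y(x) = 1 - x^2 - (1/3) x^3 + (7/12) x^4 + (7/30) x^5 - (37/180) x^6 + O(x^7).

a_0 = 1; a_1 = 0; a_2 = -1; a_3 = -1/3; a_4 = 7/12; a_5 = 7/30; a_6 = -37/180


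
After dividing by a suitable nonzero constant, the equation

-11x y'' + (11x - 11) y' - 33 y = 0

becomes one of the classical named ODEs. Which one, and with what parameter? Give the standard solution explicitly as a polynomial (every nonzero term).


All three coefficients share the factor -11; dividing through by -11 gives  x y'' + (1 - x) y' + 3 y = 0.
This matches the Laguerre equation x y'' + (1 - x) y' + n y = 0 with n = 3; the polynomial solution is L_3(x).
With y = sum_k a_k x^k, matching x^k gives (k+1)k a_{k+1} + (k+1) a_{k+1} - k a_k + n a_k = 0, i.e. (k+1)^2 a_{k+1} = (k - n) a_k = (k - 3) a_k. The right side vanishes at k = 3, so the series terminates at degree 3.
Standard normalization L_n(0) = 1 gives a_0 = 1. Work upward with a_{k+1} = (k - 3) a_k / (k+1)^2:
  a_1 = (0 - 3)(1) / 1^2 = -3/1 = -3
  a_2 = (1 - 3)(-3) / 2^2 = 6/4 = 3/2
  a_3 = (2 - 3)(3/2) / 3^2 = (-3/2)/9 = -1/6
Hence L_3(x) = -x^3/6 + 3 x^2/2 - 3 x + 1.

L_3(x); series = -x^3/6 + 3 x^2/2 - 3 x + 1


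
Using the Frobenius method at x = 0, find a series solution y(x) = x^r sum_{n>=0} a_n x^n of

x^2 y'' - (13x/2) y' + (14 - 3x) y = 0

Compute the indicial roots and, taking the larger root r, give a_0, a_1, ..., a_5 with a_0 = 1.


Write in Frobenius form y'' + (p(x)/x) y' + (q(x)/x^2) y = 0:
  p(x) = -13/2,  q(x) = 14 - 3x.
Indicial equation: r(r-1) + (-13/2) r + (14) = 0 -> roots r_1 = 4, r_2 = 7/2.
Take r = r_1 = 4. Let y(x) = x^r sum_{n>=0} a_n x^n with a_0 = 1.
Substitute y = x^r sum a_n x^n and match x^{r+n}. The recurrence is
  D(n) a_n - 3 a_{n-1} = 0,  where D(n) = (r+n)(r+n-1) + (-13/2)(r+n) + (14).
  a_n = 3 / D(n) * a_{n-1}.
Since the indicial polynomial factors as (r - r_1)(r - r_2), D(n) = (r_1 + n - r_1)(r_1 + n - r_2) = n(n + 1/2).
Evaluating step by step (a_0 = 1):
  n = 1: D(1) = 1(1 + 1/2) = 3/2; numerator = 3(1) = 3; a_1 = (3)/(3/2) = 2
  n = 2: D(2) = 2(2 + 1/2) = 5; numerator = 3(2) = 6; a_2 = (6)/(5) = 6/5
  n = 3: D(3) = 3(3 + 1/2) = 21/2; numerator = 3(6/5) = 18/5; a_3 = (18/5)/(21/2) = 12/35
  n = 4: D(4) = 4(4 + 1/2) = 18; numerator = 3(12/35) = 36/35; a_4 = (36/35)/(18) = 2/35
  n = 5: D(5) = 5(5 + 1/2) = 55/2; numerator = 3(2/35) = 6/35; a_5 = (6/35)/(55/2) = 12/1925

r = 4; a_0 = 1; a_1 = 2; a_2 = 6/5; a_3 = 12/35; a_4 = 2/35; a_5 = 12/1925


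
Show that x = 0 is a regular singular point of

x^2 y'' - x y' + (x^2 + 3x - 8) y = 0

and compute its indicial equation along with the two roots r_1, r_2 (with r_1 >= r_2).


Divide by x^2 to reach normal form y'' + P_1(x) y' + P_2(x) y = 0 with P_1(x) = -1/x and P_2(x) = 1 + 3/x - 8/x^2.
x = 0 is a singular point because the y'-coefficient -1/x has a pole at x = 0 and the y-coefficient 1 + 3/x - 8/x^2 has a pole at x = 0.
It is a regular singular point because x P_1(x) = p(x) = -1 and x^2 P_2(x) = q(x) = x^2 + 3x - 8 are polynomials, hence analytic at x = 0.
p(0) = -1,  q(0) = -8.
Indicial equation: r(r-1) + p(0) r + q(0) = 0, i.e. r^2 + (p(0) - 1) r + q(0) = 0, i.e. r^2 - 2 r - 8 = 0.
Discriminant: (-2)^2 - 4(-8) = 36, so r = (2 ± 6)/2.
Solving: r_1 = 4, r_2 = -2.

indicial: r^2 - 2 r - 8 = 0; roots r_1 = 4, r_2 = -2


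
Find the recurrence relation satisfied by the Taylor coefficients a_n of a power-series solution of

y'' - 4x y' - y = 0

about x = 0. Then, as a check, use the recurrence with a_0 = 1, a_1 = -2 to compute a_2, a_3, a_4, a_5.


Substitute y = sum_n a_n x^n.
y''(x) has coefficient (n+2)(n+1) a_{n+2} at x^n;
-4 x y'(x) has coefficient -4 n a_n at x^n (shift);
-y(x) has coefficient -1 a_n at x^n.
Matching x^n: (n+2)(n+1) a_{n+2} + (-4n - 1) a_n = 0.
Thus a_{n+2} = (4n + 1) / ((n+1)(n+2)) * a_n.

Check with a_0 = 1, a_1 = -2 (apply the recurrence for n = 0, 1, 2, 3): a_0 = 1, a_1 = -2, a_2 = 1/2, a_3 = -5/3, a_4 = 3/8, a_5 = -13/12.

a_(n+2) = (4n + 1) / ((n+1)(n+2)) * a_n; check: a_0 = 1, a_1 = -2, a_2 = 1/2, a_3 = -5/3, a_4 = 3/8, a_5 = -13/12


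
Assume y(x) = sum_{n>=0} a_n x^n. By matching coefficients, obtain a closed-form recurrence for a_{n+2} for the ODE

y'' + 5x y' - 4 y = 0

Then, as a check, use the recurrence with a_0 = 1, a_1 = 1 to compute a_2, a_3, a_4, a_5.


Substitute y = sum_n a_n x^n.
y''(x) has coefficient (n+2)(n+1) a_{n+2} at x^n;
5 x y'(x) has coefficient 5 n a_n at x^n (shift);
-4 y(x) has coefficient -4 a_n at x^n.
Matching x^n: (n+2)(n+1) a_{n+2} + (5n - 4) a_n = 0.
Thus a_{n+2} = (-5n + 4) / ((n+1)(n+2)) * a_n.

Check with a_0 = 1, a_1 = 1 (apply the recurrence for n = 0, 1, 2, 3): a_0 = 1, a_1 = 1, a_2 = 2, a_3 = -1/6, a_4 = -1, a_5 = 11/120.

a_(n+2) = (-5n + 4) / ((n+1)(n+2)) * a_n; check: a_0 = 1, a_1 = 1, a_2 = 2, a_3 = -1/6, a_4 = -1, a_5 = 11/120


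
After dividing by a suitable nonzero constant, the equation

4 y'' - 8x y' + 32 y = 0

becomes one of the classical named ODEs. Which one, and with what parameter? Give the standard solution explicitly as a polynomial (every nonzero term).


All three coefficients share the factor 4; dividing through by 4 gives  y'' - 2x y' + 8 y = 0.
This matches the Hermite equation y'' - 2x y' + 2n y = 0 with 2n = 8, so n = 4; the polynomial solution is H_4(x).
With y = sum_k a_k x^k, matching x^k gives (k+2)(k+1) a_{k+2} = 2(k - n) a_k = 2(k - 4) a_k. The right side vanishes at k = 4, so the series with the parity of 4 terminates at degree 4.
Standard normalization: leading coefficient of H_n is 2^n, so a_4 = 2^4 = 16. Work downward with a_k = (k+1)(k+2) a_{k+2} / (2(k - n)):
  a_2 = (3)(4)(16) / (2(2 - 4)) = 192/(-4) = -48
  a_0 = (1)(2)(-48) / (2(0 - 4)) = -96/(-8) = 12
Hence H_4(x) = 16 x^4 - 48 x^2 + 12.

H_4(x); series = 16 x^4 - 48 x^2 + 12


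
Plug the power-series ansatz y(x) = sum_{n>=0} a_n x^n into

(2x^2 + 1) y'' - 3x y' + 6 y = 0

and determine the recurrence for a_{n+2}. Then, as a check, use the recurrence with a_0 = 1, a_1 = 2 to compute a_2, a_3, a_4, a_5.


Substitute y = sum_n a_n x^n.
(1 + 2 x^2) y'' contributes (n+2)(n+1) a_{n+2} + 2 n(n-1) a_n at x^n.
-3 x y'(x) contributes -3 n a_n at x^n.
6 y(x) contributes 6 a_n at x^n.
Matching x^n: (n+2)(n+1) a_{n+2} + (2 n(n-1) - 3 n + 6) a_n = 0.
Thus a_{n+2} = (-2 n(n-1) + 3 n - 6) / ((n+1)(n+2)) * a_n.

Check with a_0 = 1, a_1 = 2 (apply the recurrence for n = 0, 1, 2, 3): a_0 = 1, a_1 = 2, a_2 = -3, a_3 = -1, a_4 = 1, a_5 = 9/20.

a_(n+2) = (-2 n(n-1) + 3 n - 6) / ((n+1)(n+2)) * a_n; check: a_0 = 1, a_1 = 2, a_2 = -3, a_3 = -1, a_4 = 1, a_5 = 9/20


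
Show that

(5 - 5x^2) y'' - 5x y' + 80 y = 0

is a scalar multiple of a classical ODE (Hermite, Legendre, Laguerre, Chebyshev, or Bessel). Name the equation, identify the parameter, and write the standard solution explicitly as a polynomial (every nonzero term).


All three coefficients share the factor 5; dividing through by 5 gives  (1 - x^2) y'' - x y' + 16 y = 0.
This matches the Chebyshev equation (1 - x^2) y'' - x y' + n^2 y = 0 (note the -x y' term, not -2x y') with n^2 = 16, so n = 4; the polynomial solution is T_4(x).
With y = sum_k a_k x^k, matching x^k gives (k+2)(k+1) a_{k+2} = (k^2 - n^2) a_k = (k - 4)(k + 4) a_k. The right side vanishes at k = 4, so the series with the parity of 4 terminates at degree 4.
Standard normalization: leading coefficient of T_n is 2^(n-1), so a_4 = 2^3 = 8. Work downward with a_k = (k+1)(k+2) a_{k+2} / ((k - 4)(k + 4)):
  a_2 = (3)(4)(8) / ((2 - 4)(2 + 4)) = 96/(-12) = -8
  a_0 = (1)(2)(-8) / ((0 - 4)(0 + 4)) = -16/(-16) = 1
Hence T_4(x) = 8 x^4 - 8 x^2 + 1.

T_4(x); series = 8 x^4 - 8 x^2 + 1


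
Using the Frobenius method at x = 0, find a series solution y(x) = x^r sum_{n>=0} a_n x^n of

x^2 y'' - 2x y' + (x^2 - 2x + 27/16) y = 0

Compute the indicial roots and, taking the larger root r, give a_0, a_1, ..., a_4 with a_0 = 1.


Write in Frobenius form y'' + (p(x)/x) y' + (q(x)/x^2) y = 0:
  p(x) = -2,  q(x) = x^2 - 2x + 27/16.
Indicial equation: r(r-1) + (-2) r + (27/16) = 0 -> roots r_1 = 9/4, r_2 = 3/4.
Take r = r_1 = 9/4. Let y(x) = x^r sum_{n>=0} a_n x^n with a_0 = 1.
Substitute y = x^r sum a_n x^n and match x^{r+n}. The recurrence is
  D(n) a_n - 2 a_{n-1} + 1 a_{n-2} = 0,  where D(n) = (r+n)(r+n-1) + (-2)(r+n) + (27/16).
  a_n = [2 a_{n-1} - 1 a_{n-2}] / D(n).
Since the indicial polynomial factors as (r - r_1)(r - r_2), D(n) = (r_1 + n - r_1)(r_1 + n - r_2) = n(n + 3/2).
Evaluating step by step (a_0 = 1):
  n = 1: D(1) = 1(1 + 3/2) = 5/2; numerator = 2(1) = 2; a_1 = (2)/(5/2) = 4/5
  n = 2: D(2) = 2(2 + 3/2) = 7; numerator = 2(4/5) - 1(1) = 3/5; a_2 = (3/5)/(7) = 3/35
  n = 3: D(3) = 3(3 + 3/2) = 27/2; numerator = 2(3/35) - 1(4/5) = -22/35; a_3 = (-22/35)/(27/2) = -44/945
  n = 4: D(4) = 4(4 + 3/2) = 22; numerator = 2(-44/945) - 1(3/35) = -169/945; a_4 = (-169/945)/(22) = -169/20790

r = 9/4; a_0 = 1; a_1 = 4/5; a_2 = 3/35; a_3 = -44/945; a_4 = -169/20790


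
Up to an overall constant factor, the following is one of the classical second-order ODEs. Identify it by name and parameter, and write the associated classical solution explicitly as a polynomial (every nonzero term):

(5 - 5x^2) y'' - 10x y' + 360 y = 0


All three coefficients share the factor 5; dividing through by 5 gives  (1 - x^2) y'' - 2x y' + 72 y = 0.
This matches the Legendre equation (1 - x^2) y'' - 2x y' + n(n+1) y = 0 (note the -2x y' term) with n(n+1) = 72, so n = 8; the polynomial solution is P_8(x).
With y = sum_k a_k x^k, matching x^k gives (k+2)(k+1) a_{k+2} = [k(k+1) - n(n+1)] a_k = (k - 8)(k + 9) a_k. The right side vanishes at k = 8, so the series with the parity of 8 terminates at degree 8.
Standard normalization (P_n(1) = 1): leading coefficient (2n)!/(2^n (n!)^2) = 20922789888000/(256*1625702400) = 6435/128, so a_8 = 6435/128. Work downward with a_k = (k+1)(k+2) a_{k+2} / ((k - 8)(k + 9)):
  a_6 = (7)(8)(6435/128) / ((6 - 8)(6 + 9)) = (45045/16)/(-30) = -3003/32
  a_4 = (5)(6)(-3003/32) / ((4 - 8)(4 + 9)) = (-45045/16)/(-52) = 3465/64
  a_2 = (3)(4)(3465/64) / ((2 - 8)(2 + 9)) = (10395/16)/(-66) = -315/32
  a_0 = (1)(2)(-315/32) / ((0 - 8)(0 + 9)) = (-315/16)/(-72) = 35/128
Hence P_8(x) = 6435 x^8/128 - 3003 x^6/32 + 3465 x^4/64 - 315 x^2/32 + 35/128.

P_8(x); series = 6435 x^8/128 - 3003 x^6/32 + 3465 x^4/64 - 315 x^2/32 + 35/128


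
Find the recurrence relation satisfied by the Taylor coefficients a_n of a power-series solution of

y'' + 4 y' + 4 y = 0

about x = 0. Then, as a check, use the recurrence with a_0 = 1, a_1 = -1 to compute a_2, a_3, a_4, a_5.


Substitute y = sum_n a_n x^n.
y''(x) has coefficient (n+2)(n+1) a_{n+2} at x^n;
4 y'(x) has coefficient 4 (n+1) a_{n+1} at x^n;
4 y(x) has coefficient 4 a_n at x^n.
Matching x^n: (n+2)(n+1) a_{n+2} + 4 (n+1) a_{n+1} + 4 a_n = 0.
Thus a_{n+2} = [-4 (n+1) a_{n+1} - 4 a_n] / ((n+1)(n+2)).

Check with a_0 = 1, a_1 = -1 (apply the recurrence for n = 0, 1, 2, 3): a_0 = 1, a_1 = -1, a_2 = 0, a_3 = 2/3, a_4 = -2/3, a_5 = 2/5.

a_(n+2) = [-4 (n+1) a_(n+1) - 4 a_n] / ((n+1)(n+2)); check: a_0 = 1, a_1 = -1, a_2 = 0, a_3 = 2/3, a_4 = -2/3, a_5 = 2/5


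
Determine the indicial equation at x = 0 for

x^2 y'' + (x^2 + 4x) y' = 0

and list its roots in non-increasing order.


Divide by x^2 to reach normal form y'' + P_1(x) y' + P_2(x) y = 0 with P_1(x) = 1 + 4/x and P_2(x) = 0.
x = 0 is a singular point because the y'-coefficient 1 + 4/x has a pole at x = 0.
It is a regular singular point because x P_1(x) = p(x) = x + 4 and x^2 P_2(x) = q(x) = 0 are polynomials, hence analytic at x = 0.
p(0) = 4,  q(0) = 0.
Indicial equation: r(r-1) + p(0) r + q(0) = 0, i.e. r^2 + (p(0) - 1) r + q(0) = 0, i.e. r^2 + 3 r = 0.
Discriminant: (3)^2 - 4(0) = 9, so r = (-3 ± 3)/2.
Solving: r_1 = 0, r_2 = -3.

indicial: r^2 + 3 r = 0; roots r_1 = 0, r_2 = -3


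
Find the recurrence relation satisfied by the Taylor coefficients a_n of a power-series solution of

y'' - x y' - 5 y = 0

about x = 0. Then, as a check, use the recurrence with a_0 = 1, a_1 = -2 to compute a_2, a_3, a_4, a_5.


Substitute y = sum_n a_n x^n.
y''(x) has coefficient (n+2)(n+1) a_{n+2} at x^n;
-x y'(x) has coefficient -n a_n at x^n (shift);
-5 y(x) has coefficient -5 a_n at x^n.
Matching x^n: (n+2)(n+1) a_{n+2} + (-n - 5) a_n = 0.
Thus a_{n+2} = (n + 5) / ((n+1)(n+2)) * a_n.

Check with a_0 = 1, a_1 = -2 (apply the recurrence for n = 0, 1, 2, 3): a_0 = 1, a_1 = -2, a_2 = 5/2, a_3 = -2, a_4 = 35/24, a_5 = -4/5.

a_(n+2) = (n + 5) / ((n+1)(n+2)) * a_n; check: a_0 = 1, a_1 = -2, a_2 = 5/2, a_3 = -2, a_4 = 35/24, a_5 = -4/5


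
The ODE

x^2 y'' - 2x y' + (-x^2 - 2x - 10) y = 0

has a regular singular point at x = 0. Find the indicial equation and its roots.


Divide by x^2 to reach normal form y'' + P_1(x) y' + P_2(x) y = 0 with P_1(x) = -2/x and P_2(x) = -1 - 2/x - 10/x^2.
x = 0 is a singular point because the y'-coefficient -2/x has a pole at x = 0 and the y-coefficient -1 - 2/x - 10/x^2 has a pole at x = 0.
It is a regular singular point because x P_1(x) = p(x) = -2 and x^2 P_2(x) = q(x) = -x^2 - 2x - 10 are polynomials, hence analytic at x = 0.
p(0) = -2,  q(0) = -10.
Indicial equation: r(r-1) + p(0) r + q(0) = 0, i.e. r^2 + (p(0) - 1) r + q(0) = 0, i.e. r^2 - 3 r - 10 = 0.
Discriminant: (-3)^2 - 4(-10) = 49, so r = (3 ± 7)/2.
Solving: r_1 = 5, r_2 = -2.

indicial: r^2 - 3 r - 10 = 0; roots r_1 = 5, r_2 = -2


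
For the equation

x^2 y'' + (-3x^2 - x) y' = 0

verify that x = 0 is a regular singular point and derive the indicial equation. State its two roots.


Divide by x^2 to reach normal form y'' + P_1(x) y' + P_2(x) y = 0 with P_1(x) = -3 - 1/x and P_2(x) = 0.
x = 0 is a singular point because the y'-coefficient -3 - 1/x has a pole at x = 0.
It is a regular singular point because x P_1(x) = p(x) = -3x - 1 and x^2 P_2(x) = q(x) = 0 are polynomials, hence analytic at x = 0.
p(0) = -1,  q(0) = 0.
Indicial equation: r(r-1) + p(0) r + q(0) = 0, i.e. r^2 + (p(0) - 1) r + q(0) = 0, i.e. r^2 - 2 r = 0.
Discriminant: (-2)^2 - 4(0) = 4, so r = (2 ± 2)/2.
Solving: r_1 = 2, r_2 = 0.

indicial: r^2 - 2 r = 0; roots r_1 = 2, r_2 = 0


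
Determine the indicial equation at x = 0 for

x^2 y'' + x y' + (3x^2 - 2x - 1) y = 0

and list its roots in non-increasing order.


Divide by x^2 to reach normal form y'' + P_1(x) y' + P_2(x) y = 0 with P_1(x) = 1/x and P_2(x) = 3 - 2/x - 1/x^2.
x = 0 is a singular point because the y'-coefficient 1/x has a pole at x = 0 and the y-coefficient 3 - 2/x - 1/x^2 has a pole at x = 0.
It is a regular singular point because x P_1(x) = p(x) = 1 and x^2 P_2(x) = q(x) = 3x^2 - 2x - 1 are polynomials, hence analytic at x = 0.
p(0) = 1,  q(0) = -1.
Indicial equation: r(r-1) + p(0) r + q(0) = 0, i.e. r^2 + (p(0) - 1) r + q(0) = 0, i.e. r^2 - 1 = 0.
Discriminant: (0)^2 - 4(-1) = 4, so r = (0 ± 2)/2.
Solving: r_1 = 1, r_2 = -1.

indicial: r^2 - 1 = 0; roots r_1 = 1, r_2 = -1


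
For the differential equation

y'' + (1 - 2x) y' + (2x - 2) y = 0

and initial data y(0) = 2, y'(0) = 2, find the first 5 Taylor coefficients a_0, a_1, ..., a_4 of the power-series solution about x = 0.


Ansatz: y(x) = sum_{n>=0} a_n x^n, so y'(x) = sum_{n>=1} n a_n x^(n-1) and y''(x) = sum_{n>=2} n(n-1) a_n x^(n-2).
Substitute into P(x) y'' + Q(x) y' + R(x) y = 0 with P(x) = 1, Q(x) = 1 - 2x, R(x) = 2x - 2, and match powers of x.
Initial conditions: a_0 = 2, a_1 = 2.
Setting the coefficient of each power of x to zero and solving order by order (substituting the coefficients already found):
  x^0: 2 a_2 + a_1 - 2 a_0 = 0  ->  2 a_2 = -a_1 + 2 a_0 = 2  ->  a_2 = 1
  x^1: 6 a_3 + 2 a_2 - 4 a_1 + 2 a_0 = 0  ->  6 a_3 = -2 a_2 + 4 a_1 - 2 a_0 = 2  ->  a_3 = 1/3
  x^2: 12 a_4 + 3 a_3 - 6 a_2 + 2 a_1 = 0  ->  12 a_4 = -3 a_3 + 6 a_2 - 2 a_1 = 1  ->  a_4 = 1/12
Truncated series: y(x) = 2 + 2 x + x^2 + (1/3) x^3 + (1/12) x^4 + O(x^5).

a_0 = 2; a_1 = 2; a_2 = 1; a_3 = 1/3; a_4 = 1/12


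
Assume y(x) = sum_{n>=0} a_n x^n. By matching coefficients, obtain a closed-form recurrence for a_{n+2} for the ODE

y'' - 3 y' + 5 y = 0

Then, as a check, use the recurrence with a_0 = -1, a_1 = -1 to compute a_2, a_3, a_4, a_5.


Substitute y = sum_n a_n x^n.
y''(x) has coefficient (n+2)(n+1) a_{n+2} at x^n;
-3 y'(x) has coefficient -3 (n+1) a_{n+1} at x^n;
5 y(x) has coefficient 5 a_n at x^n.
Matching x^n: (n+2)(n+1) a_{n+2} - 3 (n+1) a_{n+1} + 5 a_n = 0.
Thus a_{n+2} = [3 (n+1) a_{n+1} - 5 a_n] / ((n+1)(n+2)).

Check with a_0 = -1, a_1 = -1 (apply the recurrence for n = 0, 1, 2, 3): a_0 = -1, a_1 = -1, a_2 = 1, a_3 = 11/6, a_4 = 23/24, a_5 = 7/60.

a_(n+2) = [3 (n+1) a_(n+1) - 5 a_n] / ((n+1)(n+2)); check: a_0 = -1, a_1 = -1, a_2 = 1, a_3 = 11/6, a_4 = 23/24, a_5 = 7/60


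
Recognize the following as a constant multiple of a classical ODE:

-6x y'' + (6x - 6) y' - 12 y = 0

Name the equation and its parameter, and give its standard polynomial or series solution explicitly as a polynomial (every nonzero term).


All three coefficients share the factor -6; dividing through by -6 gives  x y'' + (1 - x) y' + 2 y = 0.
This matches the Laguerre equation x y'' + (1 - x) y' + n y = 0 with n = 2; the polynomial solution is L_2(x).
With y = sum_k a_k x^k, matching x^k gives (k+1)k a_{k+1} + (k+1) a_{k+1} - k a_k + n a_k = 0, i.e. (k+1)^2 a_{k+1} = (k - n) a_k = (k - 2) a_k. The right side vanishes at k = 2, so the series terminates at degree 2.
Standard normalization L_n(0) = 1 gives a_0 = 1. Work upward with a_{k+1} = (k - 2) a_k / (k+1)^2:
  a_1 = (0 - 2)(1) / 1^2 = -2/1 = -2
  a_2 = (1 - 2)(-2) / 2^2 = 2/4 = 1/2
Hence L_2(x) = x^2/2 - 2 x + 1.

L_2(x); series = x^2/2 - 2 x + 1


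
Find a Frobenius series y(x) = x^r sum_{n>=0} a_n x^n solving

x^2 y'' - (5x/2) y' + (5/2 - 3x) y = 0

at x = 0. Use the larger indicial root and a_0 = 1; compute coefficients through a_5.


Write in Frobenius form y'' + (p(x)/x) y' + (q(x)/x^2) y = 0:
  p(x) = -5/2,  q(x) = 5/2 - 3x.
Indicial equation: r(r-1) + (-5/2) r + (5/2) = 0 -> roots r_1 = 5/2, r_2 = 1.
Take r = r_1 = 5/2. Let y(x) = x^r sum_{n>=0} a_n x^n with a_0 = 1.
Substitute y = x^r sum a_n x^n and match x^{r+n}. The recurrence is
  D(n) a_n - 3 a_{n-1} = 0,  where D(n) = (r+n)(r+n-1) + (-5/2)(r+n) + (5/2).
  a_n = 3 / D(n) * a_{n-1}.
Since the indicial polynomial factors as (r - r_1)(r - r_2), D(n) = (r_1 + n - r_1)(r_1 + n - r_2) = n(n + 3/2).
Evaluating step by step (a_0 = 1):
  n = 1: D(1) = 1(1 + 3/2) = 5/2; numerator = 3(1) = 3; a_1 = (3)/(5/2) = 6/5
  n = 2: D(2) = 2(2 + 3/2) = 7; numerator = 3(6/5) = 18/5; a_2 = (18/5)/(7) = 18/35
  n = 3: D(3) = 3(3 + 3/2) = 27/2; numerator = 3(18/35) = 54/35; a_3 = (54/35)/(27/2) = 4/35
  n = 4: D(4) = 4(4 + 3/2) = 22; numerator = 3(4/35) = 12/35; a_4 = (12/35)/(22) = 6/385
  n = 5: D(5) = 5(5 + 3/2) = 65/2; numerator = 3(6/385) = 18/385; a_5 = (18/385)/(65/2) = 36/25025

r = 5/2; a_0 = 1; a_1 = 6/5; a_2 = 18/35; a_3 = 4/35; a_4 = 6/385; a_5 = 36/25025


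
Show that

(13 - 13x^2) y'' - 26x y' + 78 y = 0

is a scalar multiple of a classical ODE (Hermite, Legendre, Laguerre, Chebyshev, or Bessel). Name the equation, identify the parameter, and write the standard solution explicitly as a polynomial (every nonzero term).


All three coefficients share the factor 13; dividing through by 13 gives  (1 - x^2) y'' - 2x y' + 6 y = 0.
This matches the Legendre equation (1 - x^2) y'' - 2x y' + n(n+1) y = 0 (note the -2x y' term) with n(n+1) = 6, so n = 2; the polynomial solution is P_2(x).
With y = sum_k a_k x^k, matching x^k gives (k+2)(k+1) a_{k+2} = [k(k+1) - n(n+1)] a_k = (k - 2)(k + 3) a_k. The right side vanishes at k = 2, so the series with the parity of 2 terminates at degree 2.
Standard normalization (P_n(1) = 1): leading coefficient (2n)!/(2^n (n!)^2) = 24/(4*4) = 3/2, so a_2 = 3/2. Work downward with a_k = (k+1)(k+2) a_{k+2} / ((k - 2)(k + 3)):
  a_0 = (1)(2)(3/2) / ((0 - 2)(0 + 3)) = 3/(-6) = -1/2
Hence P_2(x) = 3 x^2/2 - 1/2.

P_2(x); series = 3 x^2/2 - 1/2


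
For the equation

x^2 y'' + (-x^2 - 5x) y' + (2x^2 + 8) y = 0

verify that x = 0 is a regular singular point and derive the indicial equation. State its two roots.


Divide by x^2 to reach normal form y'' + P_1(x) y' + P_2(x) y = 0 with P_1(x) = -1 - 5/x and P_2(x) = 2 + 8/x^2.
x = 0 is a singular point because the y'-coefficient -1 - 5/x has a pole at x = 0 and the y-coefficient 2 + 8/x^2 has a pole at x = 0.
It is a regular singular point because x P_1(x) = p(x) = -x - 5 and x^2 P_2(x) = q(x) = 2x^2 + 8 are polynomials, hence analytic at x = 0.
p(0) = -5,  q(0) = 8.
Indicial equation: r(r-1) + p(0) r + q(0) = 0, i.e. r^2 + (p(0) - 1) r + q(0) = 0, i.e. r^2 - 6 r + 8 = 0.
Discriminant: (-6)^2 - 4(8) = 4, so r = (6 ± 2)/2.
Solving: r_1 = 4, r_2 = 2.

indicial: r^2 - 6 r + 8 = 0; roots r_1 = 4, r_2 = 2


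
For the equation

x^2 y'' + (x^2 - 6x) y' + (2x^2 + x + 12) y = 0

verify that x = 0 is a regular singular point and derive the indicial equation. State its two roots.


Divide by x^2 to reach normal form y'' + P_1(x) y' + P_2(x) y = 0 with P_1(x) = 1 - 6/x and P_2(x) = 2 + 1/x + 12/x^2.
x = 0 is a singular point because the y'-coefficient 1 - 6/x has a pole at x = 0 and the y-coefficient 2 + 1/x + 12/x^2 has a pole at x = 0.
It is a regular singular point because x P_1(x) = p(x) = x - 6 and x^2 P_2(x) = q(x) = 2x^2 + x + 12 are polynomials, hence analytic at x = 0.
p(0) = -6,  q(0) = 12.
Indicial equation: r(r-1) + p(0) r + q(0) = 0, i.e. r^2 + (p(0) - 1) r + q(0) = 0, i.e. r^2 - 7 r + 12 = 0.
Discriminant: (-7)^2 - 4(12) = 1, so r = (7 ± 1)/2.
Solving: r_1 = 4, r_2 = 3.

indicial: r^2 - 7 r + 12 = 0; roots r_1 = 4, r_2 = 3


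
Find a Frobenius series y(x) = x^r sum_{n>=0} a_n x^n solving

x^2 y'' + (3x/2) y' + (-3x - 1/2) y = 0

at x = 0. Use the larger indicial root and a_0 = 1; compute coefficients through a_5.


Write in Frobenius form y'' + (p(x)/x) y' + (q(x)/x^2) y = 0:
  p(x) = 3/2,  q(x) = -3x - 1/2.
Indicial equation: r(r-1) + (3/2) r + (-1/2) = 0 -> roots r_1 = 1/2, r_2 = -1.
Take r = r_1 = 1/2. Let y(x) = x^r sum_{n>=0} a_n x^n with a_0 = 1.
Substitute y = x^r sum a_n x^n and match x^{r+n}. The recurrence is
  D(n) a_n - 3 a_{n-1} = 0,  where D(n) = (r+n)(r+n-1) + (3/2)(r+n) + (-1/2).
  a_n = 3 / D(n) * a_{n-1}.
Since the indicial polynomial factors as (r - r_1)(r - r_2), D(n) = (r_1 + n - r_1)(r_1 + n - r_2) = n(n + 3/2).
Evaluating step by step (a_0 = 1):
  n = 1: D(1) = 1(1 + 3/2) = 5/2; numerator = 3(1) = 3; a_1 = (3)/(5/2) = 6/5
  n = 2: D(2) = 2(2 + 3/2) = 7; numerator = 3(6/5) = 18/5; a_2 = (18/5)/(7) = 18/35
  n = 3: D(3) = 3(3 + 3/2) = 27/2; numerator = 3(18/35) = 54/35; a_3 = (54/35)/(27/2) = 4/35
  n = 4: D(4) = 4(4 + 3/2) = 22; numerator = 3(4/35) = 12/35; a_4 = (12/35)/(22) = 6/385
  n = 5: D(5) = 5(5 + 3/2) = 65/2; numerator = 3(6/385) = 18/385; a_5 = (18/385)/(65/2) = 36/25025

r = 1/2; a_0 = 1; a_1 = 6/5; a_2 = 18/35; a_3 = 4/35; a_4 = 6/385; a_5 = 36/25025


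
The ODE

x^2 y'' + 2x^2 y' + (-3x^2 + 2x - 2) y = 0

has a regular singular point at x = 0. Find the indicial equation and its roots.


Divide by x^2 to reach normal form y'' + P_1(x) y' + P_2(x) y = 0 with P_1(x) = 2 and P_2(x) = -3 + 2/x - 2/x^2.
x = 0 is a singular point because the y-coefficient -3 + 2/x - 2/x^2 has a pole at x = 0.
It is a regular singular point because x P_1(x) = p(x) = 2x and x^2 P_2(x) = q(x) = -3x^2 + 2x - 2 are polynomials, hence analytic at x = 0.
p(0) = 0,  q(0) = -2.
Indicial equation: r(r-1) + p(0) r + q(0) = 0, i.e. r^2 + (p(0) - 1) r + q(0) = 0, i.e. r^2 - 1 r - 2 = 0.
Discriminant: (-1)^2 - 4(-2) = 9, so r = (1 ± 3)/2.
Solving: r_1 = 2, r_2 = -1.

indicial: r^2 - 1 r - 2 = 0; roots r_1 = 2, r_2 = -1


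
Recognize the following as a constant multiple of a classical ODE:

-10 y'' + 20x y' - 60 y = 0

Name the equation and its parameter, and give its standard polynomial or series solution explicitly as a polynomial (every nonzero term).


All three coefficients share the factor -10; dividing through by -10 gives  y'' - 2x y' + 6 y = 0.
This matches the Hermite equation y'' - 2x y' + 2n y = 0 with 2n = 6, so n = 3; the polynomial solution is H_3(x).
With y = sum_k a_k x^k, matching x^k gives (k+2)(k+1) a_{k+2} = 2(k - n) a_k = 2(k - 3) a_k. The right side vanishes at k = 3, so the series with the parity of 3 terminates at degree 3.
Standard normalization: leading coefficient of H_n is 2^n, so a_3 = 2^3 = 8. Work downward with a_k = (k+1)(k+2) a_{k+2} / (2(k - n)):
  a_1 = (2)(3)(8) / (2(1 - 3)) = 48/(-4) = -12
Hence H_3(x) = 8 x^3 - 12 x.

H_3(x); series = 8 x^3 - 12 x


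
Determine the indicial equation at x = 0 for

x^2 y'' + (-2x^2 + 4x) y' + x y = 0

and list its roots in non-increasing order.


Divide by x^2 to reach normal form y'' + P_1(x) y' + P_2(x) y = 0 with P_1(x) = -2 + 4/x and P_2(x) = 1/x.
x = 0 is a singular point because the y'-coefficient -2 + 4/x has a pole at x = 0 and the y-coefficient 1/x has a pole at x = 0.
It is a regular singular point because x P_1(x) = p(x) = 4 - 2x and x^2 P_2(x) = q(x) = x are polynomials, hence analytic at x = 0.
p(0) = 4,  q(0) = 0.
Indicial equation: r(r-1) + p(0) r + q(0) = 0, i.e. r^2 + (p(0) - 1) r + q(0) = 0, i.e. r^2 + 3 r = 0.
Discriminant: (3)^2 - 4(0) = 9, so r = (-3 ± 3)/2.
Solving: r_1 = 0, r_2 = -3.

indicial: r^2 + 3 r = 0; roots r_1 = 0, r_2 = -3


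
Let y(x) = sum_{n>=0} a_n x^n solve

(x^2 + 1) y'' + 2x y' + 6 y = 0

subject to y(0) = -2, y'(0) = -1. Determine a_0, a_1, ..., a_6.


Ansatz: y(x) = sum_{n>=0} a_n x^n, so y'(x) = sum_{n>=1} n a_n x^(n-1) and y''(x) = sum_{n>=2} n(n-1) a_n x^(n-2).
Substitute into P(x) y'' + Q(x) y' + R(x) y = 0 with P(x) = x^2 + 1, Q(x) = 2x, R(x) = 6, and match powers of x.
Initial conditions: a_0 = -2, a_1 = -1.
Setting the coefficient of each power of x to zero and solving order by order (substituting the coefficients already found):
  x^0: 2 a_2 + 6 a_0 = 0  ->  2 a_2 = -6 a_0 = 12  ->  a_2 = 6
  x^1: 6 a_3 + 8 a_1 = 0  ->  6 a_3 = -8 a_1 = 8  ->  a_3 = 4/3
  x^2: 12 a_4 + 12 a_2 = 0  ->  12 a_4 = -12 a_2 = -72  ->  a_4 = -6
  x^3: 20 a_5 + 18 a_3 = 0  ->  20 a_5 = -18 a_3 = -24  ->  a_5 = -6/5
  x^4: 30 a_6 + 26 a_4 = 0  ->  30 a_6 = -26 a_4 = 156  ->  a_6 = 26/5
Truncated series: y(x) = -2 - x + 6 x^2 + (4/3) x^3 - 6 x^4 - (6/5) x^5 + (26/5) x^6 + O(x^7).

a_0 = -2; a_1 = -1; a_2 = 6; a_3 = 4/3; a_4 = -6; a_5 = -6/5; a_6 = 26/5


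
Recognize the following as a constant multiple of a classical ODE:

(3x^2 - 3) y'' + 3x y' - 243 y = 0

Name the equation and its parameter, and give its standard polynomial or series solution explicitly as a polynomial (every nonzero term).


All three coefficients share the factor -3; dividing through by -3 gives  (1 - x^2) y'' - x y' + 81 y = 0.
This matches the Chebyshev equation (1 - x^2) y'' - x y' + n^2 y = 0 (note the -x y' term, not -2x y') with n^2 = 81, so n = 9; the polynomial solution is T_9(x).
With y = sum_k a_k x^k, matching x^k gives (k+2)(k+1) a_{k+2} = (k^2 - n^2) a_k = (k - 9)(k + 9) a_k. The right side vanishes at k = 9, so the series with the parity of 9 terminates at degree 9.
Standard normalization: leading coefficient of T_n is 2^(n-1), so a_9 = 2^8 = 256. Work downward with a_k = (k+1)(k+2) a_{k+2} / ((k - 9)(k + 9)):
  a_7 = (8)(9)(256) / ((7 - 9)(7 + 9)) = 18432/(-32) = -576
  a_5 = (6)(7)(-576) / ((5 - 9)(5 + 9)) = -24192/(-56) = 432
  a_3 = (4)(5)(432) / ((3 - 9)(3 + 9)) = 8640/(-72) = -120
  a_1 = (2)(3)(-120) / ((1 - 9)(1 + 9)) = -720/(-80) = 9
Hence T_9(x) = 256 x^9 - 576 x^7 + 432 x^5 - 120 x^3 + 9 x.

T_9(x); series = 256 x^9 - 576 x^7 + 432 x^5 - 120 x^3 + 9 x


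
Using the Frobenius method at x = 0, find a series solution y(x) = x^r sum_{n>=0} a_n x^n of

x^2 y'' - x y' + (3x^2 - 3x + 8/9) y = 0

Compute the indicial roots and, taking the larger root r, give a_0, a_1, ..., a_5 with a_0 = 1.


Write in Frobenius form y'' + (p(x)/x) y' + (q(x)/x^2) y = 0:
  p(x) = -1,  q(x) = 3x^2 - 3x + 8/9.
Indicial equation: r(r-1) + (-1) r + (8/9) = 0 -> roots r_1 = 4/3, r_2 = 2/3.
Take r = r_1 = 4/3. Let y(x) = x^r sum_{n>=0} a_n x^n with a_0 = 1.
Substitute y = x^r sum a_n x^n and match x^{r+n}. The recurrence is
  D(n) a_n - 3 a_{n-1} + 3 a_{n-2} = 0,  where D(n) = (r+n)(r+n-1) + (-1)(r+n) + (8/9).
  a_n = [3 a_{n-1} - 3 a_{n-2}] / D(n).
Since the indicial polynomial factors as (r - r_1)(r - r_2), D(n) = (r_1 + n - r_1)(r_1 + n - r_2) = n(n + 2/3).
Evaluating step by step (a_0 = 1):
  n = 1: D(1) = 1(1 + 2/3) = 5/3; numerator = 3(1) = 3; a_1 = (3)/(5/3) = 9/5
  n = 2: D(2) = 2(2 + 2/3) = 16/3; numerator = 3(9/5) - 3(1) = 12/5; a_2 = (12/5)/(16/3) = 9/20
  n = 3: D(3) = 3(3 + 2/3) = 11; numerator = 3(9/20) - 3(9/5) = -81/20; a_3 = (-81/20)/(11) = -81/220
  n = 4: D(4) = 4(4 + 2/3) = 56/3; numerator = 3(-81/220) - 3(9/20) = -27/11; a_4 = (-27/11)/(56/3) = -81/616
  n = 5: D(5) = 5(5 + 2/3) = 85/3; numerator = 3(-81/616) - 3(-81/220) = 2187/3080; a_5 = (2187/3080)/(85/3) = 6561/261800

r = 4/3; a_0 = 1; a_1 = 9/5; a_2 = 9/20; a_3 = -81/220; a_4 = -81/616; a_5 = 6561/261800


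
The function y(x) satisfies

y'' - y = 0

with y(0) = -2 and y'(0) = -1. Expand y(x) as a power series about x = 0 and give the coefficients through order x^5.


Ansatz: y(x) = sum_{n>=0} a_n x^n, so y'(x) = sum_{n>=1} n a_n x^(n-1) and y''(x) = sum_{n>=2} n(n-1) a_n x^(n-2).
Substitute into P(x) y'' + Q(x) y' + R(x) y = 0 with P(x) = 1, Q(x) = 0, R(x) = -1, and match powers of x.
Initial conditions: a_0 = -2, a_1 = -1.
Setting the coefficient of each power of x to zero and solving order by order (substituting the coefficients already found):
  x^0: 2 a_2 - a_0 = 0  ->  2 a_2 = a_0 = -2  ->  a_2 = -1
  x^1: 6 a_3 - a_1 = 0  ->  6 a_3 = a_1 = -1  ->  a_3 = -1/6
  x^2: 12 a_4 - a_2 = 0  ->  12 a_4 = a_2 = -1  ->  a_4 = -1/12
  x^3: 20 a_5 - a_3 = 0  ->  20 a_5 = a_3 = -1/6  ->  a_5 = -1/120
Truncated series: y(x) = -2 - x - x^2 - (1/6) x^3 - (1/12) x^4 - (1/120) x^5 + O(x^6).

a_0 = -2; a_1 = -1; a_2 = -1; a_3 = -1/6; a_4 = -1/12; a_5 = -1/120


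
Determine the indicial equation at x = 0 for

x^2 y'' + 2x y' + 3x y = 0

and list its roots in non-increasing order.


Divide by x^2 to reach normal form y'' + P_1(x) y' + P_2(x) y = 0 with P_1(x) = 2/x and P_2(x) = 3/x.
x = 0 is a singular point because the y'-coefficient 2/x has a pole at x = 0 and the y-coefficient 3/x has a pole at x = 0.
It is a regular singular point because x P_1(x) = p(x) = 2 and x^2 P_2(x) = q(x) = 3x are polynomials, hence analytic at x = 0.
p(0) = 2,  q(0) = 0.
Indicial equation: r(r-1) + p(0) r + q(0) = 0, i.e. r^2 + (p(0) - 1) r + q(0) = 0, i.e. r^2 + 1 r = 0.
Discriminant: (1)^2 - 4(0) = 1, so r = (-1 ± 1)/2.
Solving: r_1 = 0, r_2 = -1.

indicial: r^2 + 1 r = 0; roots r_1 = 0, r_2 = -1


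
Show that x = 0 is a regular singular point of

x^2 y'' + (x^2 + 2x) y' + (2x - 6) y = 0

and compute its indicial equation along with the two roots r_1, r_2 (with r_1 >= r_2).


Divide by x^2 to reach normal form y'' + P_1(x) y' + P_2(x) y = 0 with P_1(x) = 1 + 2/x and P_2(x) = 2/x - 6/x^2.
x = 0 is a singular point because the y'-coefficient 1 + 2/x has a pole at x = 0 and the y-coefficient 2/x - 6/x^2 has a pole at x = 0.
It is a regular singular point because x P_1(x) = p(x) = x + 2 and x^2 P_2(x) = q(x) = 2x - 6 are polynomials, hence analytic at x = 0.
p(0) = 2,  q(0) = -6.
Indicial equation: r(r-1) + p(0) r + q(0) = 0, i.e. r^2 + (p(0) - 1) r + q(0) = 0, i.e. r^2 + 1 r - 6 = 0.
Discriminant: (1)^2 - 4(-6) = 25, so r = (-1 ± 5)/2.
Solving: r_1 = 2, r_2 = -3.

indicial: r^2 + 1 r - 6 = 0; roots r_1 = 2, r_2 = -3


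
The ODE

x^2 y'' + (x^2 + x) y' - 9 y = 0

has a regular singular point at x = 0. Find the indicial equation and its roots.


Divide by x^2 to reach normal form y'' + P_1(x) y' + P_2(x) y = 0 with P_1(x) = 1 + 1/x and P_2(x) = -9/x^2.
x = 0 is a singular point because the y'-coefficient 1 + 1/x has a pole at x = 0 and the y-coefficient -9/x^2 has a pole at x = 0.
It is a regular singular point because x P_1(x) = p(x) = x + 1 and x^2 P_2(x) = q(x) = -9 are polynomials, hence analytic at x = 0.
p(0) = 1,  q(0) = -9.
Indicial equation: r(r-1) + p(0) r + q(0) = 0, i.e. r^2 + (p(0) - 1) r + q(0) = 0, i.e. r^2 - 9 = 0.
Discriminant: (0)^2 - 4(-9) = 36, so r = (0 ± 6)/2.
Solving: r_1 = 3, r_2 = -3.

indicial: r^2 - 9 = 0; roots r_1 = 3, r_2 = -3


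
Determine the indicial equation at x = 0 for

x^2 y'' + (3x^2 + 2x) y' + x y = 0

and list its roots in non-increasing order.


Divide by x^2 to reach normal form y'' + P_1(x) y' + P_2(x) y = 0 with P_1(x) = 3 + 2/x and P_2(x) = 1/x.
x = 0 is a singular point because the y'-coefficient 3 + 2/x has a pole at x = 0 and the y-coefficient 1/x has a pole at x = 0.
It is a regular singular point because x P_1(x) = p(x) = 3x + 2 and x^2 P_2(x) = q(x) = x are polynomials, hence analytic at x = 0.
p(0) = 2,  q(0) = 0.
Indicial equation: r(r-1) + p(0) r + q(0) = 0, i.e. r^2 + (p(0) - 1) r + q(0) = 0, i.e. r^2 + 1 r = 0.
Discriminant: (1)^2 - 4(0) = 1, so r = (-1 ± 1)/2.
Solving: r_1 = 0, r_2 = -1.

indicial: r^2 + 1 r = 0; roots r_1 = 0, r_2 = -1


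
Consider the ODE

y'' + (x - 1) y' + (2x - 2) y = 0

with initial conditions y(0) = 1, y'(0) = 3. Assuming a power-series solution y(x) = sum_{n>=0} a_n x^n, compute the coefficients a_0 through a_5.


Ansatz: y(x) = sum_{n>=0} a_n x^n, so y'(x) = sum_{n>=1} n a_n x^(n-1) and y''(x) = sum_{n>=2} n(n-1) a_n x^(n-2).
Substitute into P(x) y'' + Q(x) y' + R(x) y = 0 with P(x) = 1, Q(x) = x - 1, R(x) = 2x - 2, and match powers of x.
Initial conditions: a_0 = 1, a_1 = 3.
Setting the coefficient of each power of x to zero and solving order by order (substituting the coefficients already found):
  x^0: 2 a_2 - a_1 - 2 a_0 = 0  ->  2 a_2 = a_1 + 2 a_0 = 5  ->  a_2 = 5/2
  x^1: 6 a_3 - 2 a_2 - a_1 + 2 a_0 = 0  ->  6 a_3 = 2 a_2 + a_1 - 2 a_0 = 6  ->  a_3 = 1
  x^2: 12 a_4 - 3 a_3 + 2 a_1 = 0  ->  12 a_4 = 3 a_3 - 2 a_1 = -3  ->  a_4 = -1/4
  x^3: 20 a_5 - 4 a_4 + a_3 + 2 a_2 = 0  ->  20 a_5 = 4 a_4 - a_3 - 2 a_2 = -7  ->  a_5 = -7/20
Truncated series: y(x) = 1 + 3 x + (5/2) x^2 + x^3 - (1/4) x^4 - (7/20) x^5 + O(x^6).

a_0 = 1; a_1 = 3; a_2 = 5/2; a_3 = 1; a_4 = -1/4; a_5 = -7/20
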